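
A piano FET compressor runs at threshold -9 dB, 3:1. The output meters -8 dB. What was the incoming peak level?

-6 dB

That's 1 dB above the -9 dB threshold.
Undo the ratio: input overshoot = 1 × 3 = 3 dB, giving input = -6 dB.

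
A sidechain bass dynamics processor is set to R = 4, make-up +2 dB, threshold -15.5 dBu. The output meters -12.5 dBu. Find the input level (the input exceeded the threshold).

Remove make-up: -12.5 − 2 = -14.5 dBu.
That's 1 dB above the -15.5 dBu threshold.
Input overshoot = R × output overshoot = 4 dB → input = -15.5 + 4 = -11.5 dBu.

-11.5 dBu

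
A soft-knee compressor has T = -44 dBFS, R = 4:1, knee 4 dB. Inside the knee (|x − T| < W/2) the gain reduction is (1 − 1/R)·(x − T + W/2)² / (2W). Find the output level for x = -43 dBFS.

-43.84375 dBFS

x − T + W/2 = -43 − (-44) + 2 = 3.
GR = (1 − 1/4) × 3² / 8 = 0.75 × 9 / 8 = 0.84375 dB.
Output = -43 − 0.84375 = -43.84375 dBFS.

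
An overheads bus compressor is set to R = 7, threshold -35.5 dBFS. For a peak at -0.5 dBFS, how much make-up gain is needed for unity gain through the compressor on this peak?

30 dB

Without make-up, output = threshold + overshoot/7 = -35.5 + 5 = -30.5 dBFS.
Gap to target: 30 dB.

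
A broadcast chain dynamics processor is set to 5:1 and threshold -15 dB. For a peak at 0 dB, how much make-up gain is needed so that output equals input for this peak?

12 dB

Overshoot 15 dB → 15/5 = 3 dB after compression, so the compressed level is -15 + 3 = -12 dB.
Make-up = target − compressed = 0 − (-12) = 12 dB.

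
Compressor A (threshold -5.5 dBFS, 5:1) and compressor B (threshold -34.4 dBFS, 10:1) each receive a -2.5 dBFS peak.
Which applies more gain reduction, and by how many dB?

B, by 26.31 dB

A: GR = 3 − 3/5 = 2.4 dB.
B: GR = 31.9 − 31.9/10 = 28.71 dB.
Difference: 26.31 dB in favour of B.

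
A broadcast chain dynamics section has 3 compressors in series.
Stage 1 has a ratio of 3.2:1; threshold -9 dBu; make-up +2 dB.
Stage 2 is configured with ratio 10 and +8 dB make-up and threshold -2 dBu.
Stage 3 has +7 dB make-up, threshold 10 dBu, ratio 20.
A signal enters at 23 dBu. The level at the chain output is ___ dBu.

Stage 1: 32 dB above -9 dBu, reduced 3.2:1 to 10 dB above → 1 dBu; +2 dB make-up → 3 dBu.
Stage 2: 5 dB above -2 dBu, reduced 10:1 to 0.5 dB above → -1.5 dBu; +8 dB make-up → 6.5 dBu.
Stage 3: 6.5 dBu is at or below the 10 dBu threshold — no compression; make-up brings it to 13.5 dBu.

13.5 dBu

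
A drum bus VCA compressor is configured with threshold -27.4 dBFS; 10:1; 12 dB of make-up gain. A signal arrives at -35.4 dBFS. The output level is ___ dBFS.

-23.4 dBFS

-35.4 dBFS is 8 dB below the -27.4 dBFS threshold, so no gain reduction is applied.
Make-up gain adds 12 dB: -35.4 + 12 = -23.4 dBFS.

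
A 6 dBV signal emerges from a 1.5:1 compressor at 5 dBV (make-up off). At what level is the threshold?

3 dBV

Input is 3 dB above T (since output overshoot × R = input overshoot: (5 − T)·1.5 = 6 − T gives T = 3 dBV).
Check: 3 + (6 − 3)/1.5 = 3 + 2 = 5 dBV. ✓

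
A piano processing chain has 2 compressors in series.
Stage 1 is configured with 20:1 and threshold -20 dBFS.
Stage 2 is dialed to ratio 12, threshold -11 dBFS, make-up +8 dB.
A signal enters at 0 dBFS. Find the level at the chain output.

Stage 1: 0 dBFS is 20 dB over -20 dBFS; at 20:1 that becomes 1 dB over, giving -19 dBFS.
Stage 2: below threshold (-19 ≤ -11); passes unchanged; make-up brings it to -11 dBFS.

-11 dBFS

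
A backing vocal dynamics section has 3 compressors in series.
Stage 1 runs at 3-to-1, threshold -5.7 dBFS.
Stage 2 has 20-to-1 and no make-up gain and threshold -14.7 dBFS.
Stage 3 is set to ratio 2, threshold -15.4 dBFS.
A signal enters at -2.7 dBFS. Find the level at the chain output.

-14.8 dBFS

Stage 1: 3 dB above -5.7 dBFS, reduced 3:1 to 1 dB above → -4.7 dBFS.
Stage 2: -4.7 dBFS is 10 dB over -14.7 dBFS; at 20:1 that becomes 0.5 dB over, giving -14.2 dBFS.
Stage 3: -14.2 dBFS is 1.2 dB over -15.4 dBFS; at 2:1 that becomes 0.6 dB over, giving -14.8 dBFS.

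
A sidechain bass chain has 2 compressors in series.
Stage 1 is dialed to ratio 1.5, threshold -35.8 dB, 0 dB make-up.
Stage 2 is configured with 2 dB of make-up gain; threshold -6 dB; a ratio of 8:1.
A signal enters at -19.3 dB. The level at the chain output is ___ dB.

Stage 1: overshoot 16.5 dB → 16.5/1.5 = 11 dB → -24.8 dB.
Stage 2: -24.8 dB ≤ -6 dB, so stage 2 doesn't engage; make-up brings it to -22.8 dB.

-22.8 dB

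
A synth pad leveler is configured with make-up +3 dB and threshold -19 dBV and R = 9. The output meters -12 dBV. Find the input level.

17 dBV

Before make-up, the level was -12 − 3 = -15 dBV.
That's 4 dB above the -19 dBV threshold.
Undo the ratio: input overshoot = 4 × 9 = 36 dB, giving input = 17 dBV.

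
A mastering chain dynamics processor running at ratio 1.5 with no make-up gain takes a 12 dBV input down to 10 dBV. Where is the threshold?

6 dBV

Gain reduction = 12 − 10 = 2 dB; output overshoot = GR / (R − 1) = 2 / 0.5 = 4 dB.
Threshold = output − output overshoot = 10 − 4 = 6 dBV.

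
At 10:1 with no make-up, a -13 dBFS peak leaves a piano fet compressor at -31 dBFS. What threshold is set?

Let T be the threshold. Output overshoot = (input overshoot)/R, so -31 − T = (-13 − T)/10.
10·(-31 − T) = -13 − T → 9·T = -310 − (-13) = -297.
T = -297/9 = -33 dBFS.

-33 dBFS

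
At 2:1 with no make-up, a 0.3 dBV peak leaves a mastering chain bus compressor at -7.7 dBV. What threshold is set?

Input is 16 dB above T (since output overshoot × R = input overshoot: (-7.7 − T)·2 = 0.3 − T gives T = -15.7 dBV).
Check: -15.7 + (0.3 − (-15.7))/2 = -15.7 + 8 = -7.7 dBV. ✓

-15.7 dBV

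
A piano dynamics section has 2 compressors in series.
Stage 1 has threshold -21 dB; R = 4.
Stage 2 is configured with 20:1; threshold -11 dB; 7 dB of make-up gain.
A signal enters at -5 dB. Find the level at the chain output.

-10 dB

Stage 1: -5 dB is 16 dB over -21 dB; at 4:1 that becomes 4 dB over, giving -17 dB.
Stage 2: -17 dB is at or below the -11 dB threshold — no compression; make-up brings it to -10 dB.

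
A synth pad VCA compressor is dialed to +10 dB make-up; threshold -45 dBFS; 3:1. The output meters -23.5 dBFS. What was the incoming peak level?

-10.5 dBFS

Remove make-up: -23.5 − 10 = -33.5 dBFS.
That's 11.5 dB above the -45 dBFS threshold.
Before 3:1 compression the overshoot was 11.5 × 3 = 34.5 dB, so input = -45 + 34.5 = -10.5 dBFS.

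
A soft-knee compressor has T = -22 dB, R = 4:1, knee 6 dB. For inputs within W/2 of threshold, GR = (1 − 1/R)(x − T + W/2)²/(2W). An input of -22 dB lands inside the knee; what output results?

-22.5625 dB

x − T + W/2 = -22 − (-22) + 3 = 3.
GR = (1 − 1/4) × 3² / 12 = 0.75 × 9 / 12 = 0.5625 dB.
Output = -22 − 0.5625 = -22.5625 dB.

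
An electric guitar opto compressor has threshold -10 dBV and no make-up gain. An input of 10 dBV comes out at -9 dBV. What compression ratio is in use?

Input overshoot = 10 − (-10) = 20 dB; output overshoot = -9 − (-10) = 1 dB.
Ratio = 20 / 1 = 20.

20:1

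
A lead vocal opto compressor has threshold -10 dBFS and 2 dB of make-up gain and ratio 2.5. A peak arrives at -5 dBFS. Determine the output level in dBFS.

-5 dBFS sits 5 dB over threshold.
At 2.5:1 the overshoot is divided by 2.5, leaving 2 dB above threshold.
Output = -10 + 2 = -8 dBFS; make-up adds 2 dB, giving -6 dBFS.

-6 dBFS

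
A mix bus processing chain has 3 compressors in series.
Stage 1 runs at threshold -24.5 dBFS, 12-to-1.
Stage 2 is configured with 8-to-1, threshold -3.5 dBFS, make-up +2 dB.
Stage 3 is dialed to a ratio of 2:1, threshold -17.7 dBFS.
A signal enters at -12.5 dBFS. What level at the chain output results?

Stage 1: 12 dB above -24.5 dBFS, reduced 12:1 to 1 dB above → -23.5 dBFS.
Stage 2: -23.5 dBFS ≤ -3.5 dBFS, so stage 2 doesn't engage; make-up brings it to -21.5 dBFS.
Stage 3: -21.5 dBFS is at or below the -17.7 dBFS threshold — no compression; output -21.5 dBFS.

-21.5 dBFS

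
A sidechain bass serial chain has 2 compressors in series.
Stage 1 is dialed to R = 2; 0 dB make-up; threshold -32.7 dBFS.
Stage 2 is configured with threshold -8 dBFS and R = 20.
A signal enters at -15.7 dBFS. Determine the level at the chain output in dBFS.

Stage 1: -15.7 dBFS is 17 dB over -32.7 dBFS; at 2:1 that becomes 8.5 dB over, giving -24.2 dBFS.
Stage 2: -24.2 dBFS is at or below the -8 dBFS threshold — no compression; output -24.2 dBFS.

-24.2 dBFS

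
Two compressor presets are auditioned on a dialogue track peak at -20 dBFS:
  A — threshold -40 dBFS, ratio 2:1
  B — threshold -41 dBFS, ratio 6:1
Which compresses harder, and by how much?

B, by 7.5 dB

A: GR = 20 − 20/2 = 10 dB.
B: GR = 21 − 21/6 = 17.5 dB.
Difference: 7.5 dB in favour of B.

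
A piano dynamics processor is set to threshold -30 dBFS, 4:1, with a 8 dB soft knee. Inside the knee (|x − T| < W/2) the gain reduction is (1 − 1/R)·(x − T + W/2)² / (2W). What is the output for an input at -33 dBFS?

x − T + W/2 = -33 − (-30) + 4 = 1.
GR = (1 − 1/4) × 1² / 16 = 0.75 × 1 / 16 = 0.046875 dB.
Output = -33 − 0.046875 = -33.046875 dBFS.

-33.046875 dBFS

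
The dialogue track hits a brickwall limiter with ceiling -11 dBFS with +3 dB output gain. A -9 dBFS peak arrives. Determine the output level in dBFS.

A brickwall limiter is an ∞:1 compressor: any input above the ceiling is clamped to -11 dBFS.
Output gain then adds 3 dB: -11 + 3 = -8 dBFS.

-8 dBFS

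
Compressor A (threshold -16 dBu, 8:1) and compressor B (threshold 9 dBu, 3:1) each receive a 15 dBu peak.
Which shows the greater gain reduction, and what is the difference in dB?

A: overshoot 31 dB → output overshoot 3.875 dB → GR 27.125 dB.
B: overshoot 6 dB → output overshoot 2 dB → GR 4 dB.
A applies 23.125 dB more gain reduction.

A, by 23.125 dB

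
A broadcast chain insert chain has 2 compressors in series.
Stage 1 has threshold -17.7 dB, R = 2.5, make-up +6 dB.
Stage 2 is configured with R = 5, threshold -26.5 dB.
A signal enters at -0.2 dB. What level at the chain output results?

Stage 1: -0.2 dB is 17.5 dB over -17.7 dB; at 2.5:1 that becomes 7 dB over, giving -10.7 dB; +6 dB make-up → -4.7 dB.
Stage 2: overshoot 21.8 dB → 21.8/5 = 4.36 dB → -22.14 dB.

-22.14 dB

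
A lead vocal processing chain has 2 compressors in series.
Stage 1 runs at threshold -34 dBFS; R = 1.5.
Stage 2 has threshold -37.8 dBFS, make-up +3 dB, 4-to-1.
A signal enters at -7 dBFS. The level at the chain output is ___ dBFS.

Stage 1: 27 dB above -34 dBFS, reduced 1.5:1 to 18 dB above → -16 dBFS.
Stage 2: 21.8 dB above -37.8 dBFS, reduced 4:1 to 5.45 dB above → -32.35 dBFS; +3 dB make-up → -29.35 dBFS.

-29.35 dBFS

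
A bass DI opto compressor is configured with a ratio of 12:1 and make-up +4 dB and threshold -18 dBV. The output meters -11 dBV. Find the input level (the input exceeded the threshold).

Before make-up, the level was -11 − 4 = -15 dBV.
Post-compression overshoot = -15 − (-18) = 3 dB.
Before 12:1 compression the overshoot was 3 × 12 = 36 dB, so input = -18 + 36 = 18 dBV.

18 dBV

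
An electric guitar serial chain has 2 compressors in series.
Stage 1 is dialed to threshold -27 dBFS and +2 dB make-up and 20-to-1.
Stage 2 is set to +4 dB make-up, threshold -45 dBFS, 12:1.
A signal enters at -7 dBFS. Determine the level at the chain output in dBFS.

Stage 1: 20 dB above -27 dBFS, reduced 20:1 to 1 dB above → -26 dBFS; +2 dB make-up → -24 dBFS.
Stage 2: 21 dB above -45 dBFS, reduced 12:1 to 1.75 dB above → -43.25 dBFS; +4 dB make-up → -39.25 dBFS.

-39.25 dBFS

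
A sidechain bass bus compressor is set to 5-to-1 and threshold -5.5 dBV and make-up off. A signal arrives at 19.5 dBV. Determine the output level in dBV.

19.5 dBV sits 25 dB over threshold.
The 25 dB excess becomes 5 dB after 5:1 reduction.
That puts the output at -0.5 dBV.

-0.5 dBV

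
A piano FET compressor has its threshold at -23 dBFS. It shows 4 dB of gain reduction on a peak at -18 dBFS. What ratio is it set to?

5:1

Input overshoot = -18 − (-23) = 5 dB.
Output overshoot = 5 − 4 = 1 dB.
Ratio = input overshoot / output overshoot = 5 / 1 = 5.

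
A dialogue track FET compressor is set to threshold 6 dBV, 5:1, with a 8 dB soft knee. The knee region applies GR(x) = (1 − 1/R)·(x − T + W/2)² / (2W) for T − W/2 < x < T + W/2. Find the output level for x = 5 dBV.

4.55 dBV

x − T + W/2 = 5 − 6 + 4 = 3.
GR = (1 − 1/5) × 3² / 16 = 0.8 × 9 / 16 = 0.45 dB.
Output = 5 − 0.45 = 4.55 dBV.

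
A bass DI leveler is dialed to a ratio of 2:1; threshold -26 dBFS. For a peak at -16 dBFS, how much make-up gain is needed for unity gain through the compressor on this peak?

5 dB

The peak compresses to -26 + 10/2 = -21 dBFS.
To reach -16 dBFS requires -16 − (-21) = 5 dB of make-up.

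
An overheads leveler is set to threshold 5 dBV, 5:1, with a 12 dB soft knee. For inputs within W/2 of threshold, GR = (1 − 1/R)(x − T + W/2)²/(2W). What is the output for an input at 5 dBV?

3.8 dBV

x − T + W/2 = 5 − 5 + 6 = 6.
GR = (1 − 1/5) × 6² / 24 = 0.8 × 36 / 24 = 1.2 dB.
Output = 5 − 1.2 = 3.8 dBV.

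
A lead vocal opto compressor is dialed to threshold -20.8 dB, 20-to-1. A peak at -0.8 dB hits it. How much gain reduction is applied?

19 dB

The signal is 20 dB above threshold.
After 20:1 compression the overshoot becomes 20/20 = 1 dB.
Gain reduction = 20 − 1 = 19 dB.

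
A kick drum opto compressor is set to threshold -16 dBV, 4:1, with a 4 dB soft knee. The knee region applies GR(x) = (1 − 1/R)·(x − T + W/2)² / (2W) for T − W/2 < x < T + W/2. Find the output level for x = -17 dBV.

-17.09375 dBV

x − T + W/2 = -17 − (-16) + 2 = 1.
GR = (1 − 1/4) × 1² / 8 = 0.75 × 1 / 8 = 0.09375 dB.
Output = -17 − 0.09375 = -17.09375 dBV.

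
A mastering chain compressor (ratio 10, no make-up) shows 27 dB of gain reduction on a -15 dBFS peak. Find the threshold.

-45 dBFS

Gain reduction = -15 − (-42) = 27 dB; output overshoot = GR / (R − 1) = 27 / 9 = 3 dB.
Threshold = output − output overshoot = -42 − 3 = -45 dBFS.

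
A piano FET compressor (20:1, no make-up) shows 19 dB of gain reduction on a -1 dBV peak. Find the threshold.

Let T be the threshold. Output overshoot = (input overshoot)/R, so -20 − T = (-1 − T)/20.
20·(-20 − T) = -1 − T → 19·T = -400 − (-1) = -399.
T = -399/19 = -21 dBV.

-21 dBV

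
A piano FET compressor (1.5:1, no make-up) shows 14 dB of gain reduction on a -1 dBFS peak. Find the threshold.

-43 dBFS

Let T be the threshold. Output overshoot = (input overshoot)/R, so -15 − T = (-1 − T)/1.5.
1.5·(-15 − T) = -1 − T → 0.5·T = -22.5 − (-1) = -21.5.
T = -21.5/0.5 = -43 dBFS.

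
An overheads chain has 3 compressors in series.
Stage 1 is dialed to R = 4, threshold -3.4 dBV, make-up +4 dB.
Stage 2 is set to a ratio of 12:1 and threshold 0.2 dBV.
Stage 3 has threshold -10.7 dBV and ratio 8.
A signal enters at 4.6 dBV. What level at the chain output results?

Stage 1: 4.6 dBV is 8 dB over -3.4 dBV; at 4:1 that becomes 2 dB over, giving -1.4 dBV; +4 dB make-up → 2.6 dBV.
Stage 2: 2.4 dB above 0.2 dBV, reduced 12:1 to 0.2 dB above → 0.4 dBV.
Stage 3: 11.1 dB above -10.7 dBV, reduced 8:1 to 1.3875 dB above → -9.3125 dBV.

-9.3125 dBV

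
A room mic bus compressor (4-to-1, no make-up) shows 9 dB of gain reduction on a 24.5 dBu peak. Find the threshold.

12.5 dBu

Input is 12 dB above T (since output overshoot × R = input overshoot: (15.5 − T)·4 = 24.5 − T gives T = 12.5 dBu).
Check: 12.5 + (24.5 − 12.5)/4 = 12.5 + 3 = 15.5 dBu. ✓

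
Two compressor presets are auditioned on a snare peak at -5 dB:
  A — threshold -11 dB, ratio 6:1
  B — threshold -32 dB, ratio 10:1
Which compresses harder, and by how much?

A: overshoot 6 dB → output overshoot 1 dB → GR 5 dB.
B: overshoot 27 dB → output overshoot 2.7 dB → GR 24.3 dB.
B reduces 19.3 dB more.

B, by 19.3 dB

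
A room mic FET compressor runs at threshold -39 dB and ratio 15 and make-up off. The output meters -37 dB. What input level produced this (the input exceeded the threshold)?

That's 2 dB above the -39 dB threshold.
Undo the ratio: input overshoot = 2 × 15 = 30 dB, giving input = -9 dB.

-9 dB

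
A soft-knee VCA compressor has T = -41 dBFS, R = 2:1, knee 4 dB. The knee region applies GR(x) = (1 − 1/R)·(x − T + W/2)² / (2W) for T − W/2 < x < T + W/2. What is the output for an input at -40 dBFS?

-40.5625 dBFS

x − T + W/2 = -40 − (-41) + 2 = 3.
GR = (1 − 1/2) × 3² / 8 = 0.5 × 9 / 8 = 0.5625 dB.
Output = -40 − 0.5625 = -40.5625 dBFS.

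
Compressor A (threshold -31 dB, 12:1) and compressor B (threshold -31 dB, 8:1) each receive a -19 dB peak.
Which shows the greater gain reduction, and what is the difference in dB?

A, by 0.5 dB

A: overshoot 12 dB → output overshoot 1 dB → GR 11 dB.
B: overshoot 12 dB → output overshoot 1.5 dB → GR 10.5 dB.
A applies 0.5 dB more gain reduction.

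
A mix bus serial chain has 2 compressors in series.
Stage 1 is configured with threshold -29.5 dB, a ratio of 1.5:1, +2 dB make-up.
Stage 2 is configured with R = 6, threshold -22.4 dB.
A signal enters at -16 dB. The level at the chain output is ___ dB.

Stage 1: 13.5 dB above -29.5 dB, reduced 1.5:1 to 9 dB above → -20.5 dB; +2 dB make-up → -18.5 dB.
Stage 2: overshoot 3.9 dB → 3.9/6 = 0.65 dB → -21.75 dB.

-21.75 dB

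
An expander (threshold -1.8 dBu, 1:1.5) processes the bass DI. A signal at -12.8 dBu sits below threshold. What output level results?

-18.3 dBu

Below threshold, a 1:1.5 expander applies gain = (1.5−1)×(T − x) of attenuation.
(1.5−1) × 11 = 5.5 dB, so output = -12.8 − 5.5 = -18.3 dBu.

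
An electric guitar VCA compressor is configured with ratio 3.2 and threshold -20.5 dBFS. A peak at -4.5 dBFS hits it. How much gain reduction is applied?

The signal is 16 dB above threshold.
At 3.2:1, output sits 16/3.2 = 5 dB above threshold.
So the signal is attenuated by 16 − 5 = 11 dB.

11 dB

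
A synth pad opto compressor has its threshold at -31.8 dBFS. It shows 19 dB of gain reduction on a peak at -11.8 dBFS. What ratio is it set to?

Input overshoot = -11.8 − (-31.8) = 20 dB.
Output overshoot = 20 − 19 = 1 dB.
Ratio = input overshoot / output overshoot = 20 / 1 = 20.

20:1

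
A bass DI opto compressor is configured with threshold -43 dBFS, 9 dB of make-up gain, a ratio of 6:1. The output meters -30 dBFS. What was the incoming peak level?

-19 dBFS

Stripping the +9 dB make-up gives -39 dBFS at the gain stage.
The compressed level sits -39 − (-43) = 4 dB over threshold.
Input overshoot = R × output overshoot = 24 dB → input = -43 + 24 = -19 dBFS.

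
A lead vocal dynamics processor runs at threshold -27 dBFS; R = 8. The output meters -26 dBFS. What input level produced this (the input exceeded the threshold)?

-19 dBFS

Post-compression overshoot = -26 − (-27) = 1 dB.
Input overshoot = R × output overshoot = 8 dB → input = -27 + 8 = -19 dBFS.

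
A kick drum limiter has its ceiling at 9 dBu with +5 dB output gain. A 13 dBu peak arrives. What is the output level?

At ∞:1, everything above 9 dBu is held at the ceiling.
Output gain then adds 5 dB: 9 + 5 = 14 dBu.

14 dBu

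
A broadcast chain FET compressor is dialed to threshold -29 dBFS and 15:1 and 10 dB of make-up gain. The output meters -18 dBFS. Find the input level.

-14 dBFS

Before make-up, the level was -18 − 10 = -28 dBFS.
That's 1 dB above the -29 dBFS threshold.
Input overshoot = R × output overshoot = 15 dB → input = -29 + 15 = -14 dBFS.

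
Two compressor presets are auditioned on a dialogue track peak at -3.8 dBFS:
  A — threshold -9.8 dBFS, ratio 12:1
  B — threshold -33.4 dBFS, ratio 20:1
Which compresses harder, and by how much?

B, by 22.62 dB

A: 6 dB over, compressed to 0.5 dB over, so 5.5 dB of GR.
B: 29.6 dB over, compressed to 1.48 dB over, so 28.12 dB of GR.
B applies 22.62 dB more gain reduction.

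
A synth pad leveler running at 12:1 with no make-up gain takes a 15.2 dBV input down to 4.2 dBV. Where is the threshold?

3.2 dBV

Input is 12 dB above T (since output overshoot × R = input overshoot: (4.2 − T)·12 = 15.2 − T gives T = 3.2 dBV).
Check: 3.2 + (15.2 − 3.2)/12 = 3.2 + 1 = 4.2 dBV. ✓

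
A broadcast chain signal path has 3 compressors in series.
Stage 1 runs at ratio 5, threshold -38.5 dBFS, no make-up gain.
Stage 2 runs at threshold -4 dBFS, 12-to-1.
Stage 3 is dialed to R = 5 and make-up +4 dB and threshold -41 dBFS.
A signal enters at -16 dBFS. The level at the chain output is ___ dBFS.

Stage 1: 22.5 dB above -38.5 dBFS, reduced 5:1 to 4.5 dB above → -34 dBFS.
Stage 2: -34 dBFS is at or below the -4 dBFS threshold — no compression; output -34 dBFS.
Stage 3: overshoot 7 dB → 7/5 = 1.4 dB → -39.6 dBFS; +4 dB make-up → -35.6 dBFS.

-35.6 dBFS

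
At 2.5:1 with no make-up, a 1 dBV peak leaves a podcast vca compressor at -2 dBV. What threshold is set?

Gain reduction = 1 − (-2) = 3 dB; output overshoot = GR / (R − 1) = 3 / 1.5 = 2 dB.
Threshold = output − output overshoot = -2 − 2 = -4 dBV.

-4 dBV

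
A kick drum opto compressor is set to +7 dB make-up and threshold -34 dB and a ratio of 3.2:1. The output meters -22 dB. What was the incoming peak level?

Remove make-up: -22 − 7 = -29 dB.
Post-compression overshoot = -29 − (-34) = 5 dB.
Undo the ratio: input overshoot = 5 × 3.2 = 16 dB, giving input = -18 dB.

-18 dB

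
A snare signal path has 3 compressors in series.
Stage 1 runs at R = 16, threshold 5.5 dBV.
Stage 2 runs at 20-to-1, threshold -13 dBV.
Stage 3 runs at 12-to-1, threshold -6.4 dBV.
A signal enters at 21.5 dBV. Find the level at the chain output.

-12.025 dBV

Stage 1: 16 dB above 5.5 dBV, reduced 16:1 to 1 dB above → 6.5 dBV.
Stage 2: overshoot 19.5 dB → 19.5/20 = 0.975 dB → -12.025 dBV.
Stage 3: -12.025 dBV is at or below the -6.4 dBV threshold — no compression; output -12.025 dBV.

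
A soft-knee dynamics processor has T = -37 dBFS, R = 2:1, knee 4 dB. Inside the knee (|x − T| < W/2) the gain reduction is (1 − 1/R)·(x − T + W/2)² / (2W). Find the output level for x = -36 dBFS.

x − T + W/2 = -36 − (-37) + 2 = 3.
GR = (1 − 1/2) × 3² / 8 = 0.5 × 9 / 8 = 0.5625 dB.
Output = -36 − 0.5625 = -36.5625 dBFS.

-36.5625 dBFS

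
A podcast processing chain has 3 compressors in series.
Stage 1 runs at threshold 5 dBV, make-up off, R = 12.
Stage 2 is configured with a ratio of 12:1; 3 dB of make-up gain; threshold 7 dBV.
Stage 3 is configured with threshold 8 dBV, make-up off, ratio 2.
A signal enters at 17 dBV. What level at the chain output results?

8.5 dBV

Stage 1: 17 dBV is 12 dB over 5 dBV; at 12:1 that becomes 1 dB over, giving 6 dBV.
Stage 2: below threshold (6 ≤ 7); passes unchanged; make-up brings it to 9 dBV.
Stage 3: overshoot 1 dB → 1/2 = 0.5 dB → 8.5 dBV.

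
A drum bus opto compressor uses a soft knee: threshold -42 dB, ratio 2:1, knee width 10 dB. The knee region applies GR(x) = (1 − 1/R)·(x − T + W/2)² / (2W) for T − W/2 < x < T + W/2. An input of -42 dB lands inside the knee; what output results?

x − T + W/2 = -42 − (-42) + 5 = 5.
GR = (1 − 1/2) × 5² / 20 = 0.5 × 25 / 20 = 0.625 dB.
Output = -42 − 0.625 = -42.625 dB.

-42.625 dB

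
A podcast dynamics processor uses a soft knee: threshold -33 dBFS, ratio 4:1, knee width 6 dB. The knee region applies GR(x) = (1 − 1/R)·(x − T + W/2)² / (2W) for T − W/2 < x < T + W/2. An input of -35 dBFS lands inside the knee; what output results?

-35.0625 dBFS

x − T + W/2 = -35 − (-33) + 3 = 1.
GR = (1 − 1/4) × 1² / 12 = 0.75 × 1 / 12 = 0.0625 dB.
Output = -35 − 0.0625 = -35.0625 dBFS.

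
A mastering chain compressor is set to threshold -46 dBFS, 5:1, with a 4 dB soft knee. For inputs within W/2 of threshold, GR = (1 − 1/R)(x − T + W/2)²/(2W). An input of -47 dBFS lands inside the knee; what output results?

x − T + W/2 = -47 − (-46) + 2 = 1.
GR = (1 − 1/5) × 1² / 8 = 0.8 × 1 / 8 = 0.1 dB.
Output = -47 − 0.1 = -47.1 dBFS.

-47.1 dBFS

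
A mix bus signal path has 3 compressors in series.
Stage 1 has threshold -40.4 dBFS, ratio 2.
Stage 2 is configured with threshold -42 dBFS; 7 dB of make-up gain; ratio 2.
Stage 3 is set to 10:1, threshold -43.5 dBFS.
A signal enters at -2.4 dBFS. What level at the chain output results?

-41.62 dBFS

Stage 1: -2.4 dBFS is 38 dB over -40.4 dBFS; at 2:1 that becomes 19 dB over, giving -21.4 dBFS.
Stage 2: -21.4 dBFS is 20.6 dB over -42 dBFS; at 2:1 that becomes 10.3 dB over, giving -31.7 dBFS; +7 dB make-up → -24.7 dBFS.
Stage 3: -24.7 dBFS is 18.8 dB over -43.5 dBFS; at 10:1 that becomes 1.88 dB over, giving -41.62 dBFS.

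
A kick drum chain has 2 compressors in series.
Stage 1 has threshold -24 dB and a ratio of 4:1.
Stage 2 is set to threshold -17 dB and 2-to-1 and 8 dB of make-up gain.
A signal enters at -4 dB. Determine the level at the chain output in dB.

Stage 1: -4 dB is 20 dB over -24 dB; at 4:1 that becomes 5 dB over, giving -19 dB.
Stage 2: -19 dB is at or below the -17 dB threshold — no compression; make-up brings it to -11 dB.

-11 dB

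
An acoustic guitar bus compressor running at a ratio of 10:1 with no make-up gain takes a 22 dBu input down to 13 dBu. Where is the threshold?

Input is 10 dB above T (since output overshoot × R = input overshoot: (13 − T)·10 = 22 − T gives T = 12 dBu).
Check: 12 + (22 − 12)/10 = 12 + 1 = 13 dBu. ✓

12 dBu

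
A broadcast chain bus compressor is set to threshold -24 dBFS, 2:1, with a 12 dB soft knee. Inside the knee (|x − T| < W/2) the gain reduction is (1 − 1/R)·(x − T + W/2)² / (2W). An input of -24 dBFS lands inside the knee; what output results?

x − T + W/2 = -24 − (-24) + 6 = 6.
GR = (1 − 1/2) × 6² / 24 = 0.5 × 36 / 24 = 0.75 dB.
Output = -24 − 0.75 = -24.75 dBFS.

-24.75 dBFS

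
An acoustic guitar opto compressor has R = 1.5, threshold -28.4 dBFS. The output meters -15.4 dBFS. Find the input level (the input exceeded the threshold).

-8.9 dBFS

That's 13 dB above the -28.4 dBFS threshold.
Undo the ratio: input overshoot = 13 × 1.5 = 19.5 dB, giving input = -8.9 dBFS.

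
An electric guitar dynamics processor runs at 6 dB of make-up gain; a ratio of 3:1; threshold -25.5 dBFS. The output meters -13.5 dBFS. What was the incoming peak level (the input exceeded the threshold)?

-7.5 dBFS

Remove make-up: -13.5 − 6 = -19.5 dBFS.
The compressed level sits -19.5 − (-25.5) = 6 dB over threshold.
Undo the ratio: input overshoot = 6 × 3 = 18 dB, giving input = -7.5 dBFS.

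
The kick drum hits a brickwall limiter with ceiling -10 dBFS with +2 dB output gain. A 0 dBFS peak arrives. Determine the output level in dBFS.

-8 dBFS

A brickwall limiter is an ∞:1 compressor: any input above the ceiling is clamped to -10 dBFS.
Output gain then adds 2 dB: -10 + 2 = -8 dBFS.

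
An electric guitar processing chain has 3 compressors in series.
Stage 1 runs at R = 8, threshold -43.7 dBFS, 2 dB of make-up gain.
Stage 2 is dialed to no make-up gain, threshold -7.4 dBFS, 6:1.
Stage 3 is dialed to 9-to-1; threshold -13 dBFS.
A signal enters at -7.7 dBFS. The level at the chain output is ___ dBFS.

-37.2 dBFS

Stage 1: 36 dB above -43.7 dBFS, reduced 8:1 to 4.5 dB above → -39.2 dBFS; +2 dB make-up → -37.2 dBFS.
Stage 2: -37.2 dBFS ≤ -7.4 dBFS, so stage 2 doesn't engage; output -37.2 dBFS.
Stage 3: -37.2 dBFS ≤ -13 dBFS, so stage 3 doesn't engage; output -37.2 dBFS.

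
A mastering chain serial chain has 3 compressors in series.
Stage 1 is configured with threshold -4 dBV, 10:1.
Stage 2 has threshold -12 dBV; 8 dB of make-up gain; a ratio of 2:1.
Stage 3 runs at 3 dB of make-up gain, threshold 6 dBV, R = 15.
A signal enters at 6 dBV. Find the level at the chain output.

Stage 1: overshoot 10 dB → 10/10 = 1 dB → -3 dBV.
Stage 2: -3 dBV is 9 dB over -12 dBV; at 2:1 that becomes 4.5 dB over, giving -7.5 dBV; +8 dB make-up → 0.5 dBV.
Stage 3: below threshold (0.5 ≤ 6); passes unchanged; make-up brings it to 3.5 dBV.

3.5 dBV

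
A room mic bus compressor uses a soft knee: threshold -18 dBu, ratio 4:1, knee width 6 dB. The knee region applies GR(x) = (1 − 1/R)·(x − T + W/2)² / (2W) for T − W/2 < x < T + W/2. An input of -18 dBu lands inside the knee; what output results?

x − T + W/2 = -18 − (-18) + 3 = 3.
GR = (1 − 1/4) × 3² / 12 = 0.75 × 9 / 12 = 0.5625 dB.
Output = -18 − 0.5625 = -18.5625 dBu.

-18.5625 dBu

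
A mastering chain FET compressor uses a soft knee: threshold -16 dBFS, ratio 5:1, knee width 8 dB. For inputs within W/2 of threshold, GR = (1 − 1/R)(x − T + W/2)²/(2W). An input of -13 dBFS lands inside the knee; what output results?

x − T + W/2 = -13 − (-16) + 4 = 7.
GR = (1 − 1/5) × 7² / 16 = 0.8 × 49 / 16 = 2.45 dB.
Output = -13 − 2.45 = -15.45 dBFS.

-15.45 dBFS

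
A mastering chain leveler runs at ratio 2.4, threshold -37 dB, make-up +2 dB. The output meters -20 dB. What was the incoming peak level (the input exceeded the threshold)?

Remove make-up: -20 − 2 = -22 dB.
Post-compression overshoot = -22 − (-37) = 15 dB.
Before 2.4:1 compression the overshoot was 15 × 2.4 = 36 dB, so input = -37 + 36 = -1 dB.

-1 dB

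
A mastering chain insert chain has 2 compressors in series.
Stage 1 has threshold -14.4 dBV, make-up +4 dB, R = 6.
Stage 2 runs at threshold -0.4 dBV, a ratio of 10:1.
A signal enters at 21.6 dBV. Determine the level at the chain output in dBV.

Stage 1: 21.6 dBV is 36 dB over -14.4 dBV; at 6:1 that becomes 6 dB over, giving -8.4 dBV; +4 dB make-up → -4.4 dBV.
Stage 2: below threshold (-4.4 ≤ -0.4); passes unchanged; output -4.4 dBV.

-4.4 dBV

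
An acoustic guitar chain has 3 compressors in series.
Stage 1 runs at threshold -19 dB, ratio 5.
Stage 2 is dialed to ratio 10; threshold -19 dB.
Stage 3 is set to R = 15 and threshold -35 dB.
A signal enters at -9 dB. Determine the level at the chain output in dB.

-33.92 dB

Stage 1: overshoot 10 dB → 10/5 = 2 dB → -17 dB.
Stage 2: 2 dB above -19 dB, reduced 10:1 to 0.2 dB above → -18.8 dB.
Stage 3: 16.2 dB above -35 dB, reduced 15:1 to 1.08 dB above → -33.92 dB.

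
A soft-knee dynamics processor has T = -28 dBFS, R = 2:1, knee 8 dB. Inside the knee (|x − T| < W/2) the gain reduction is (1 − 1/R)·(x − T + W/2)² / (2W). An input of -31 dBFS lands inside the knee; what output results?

-31.03125 dBFS

x − T + W/2 = -31 − (-28) + 4 = 1.
GR = (1 − 1/2) × 1² / 16 = 0.5 × 1 / 16 = 0.03125 dB.
Output = -31 − 0.03125 = -31.03125 dBFS.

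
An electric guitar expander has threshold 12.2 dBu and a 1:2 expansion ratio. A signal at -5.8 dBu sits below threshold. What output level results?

-23.8 dBu

Undershoot = 12.2 − (-5.8) = 18 dB.
At 1:2, that expands to 36 dB under threshold.
Output = 12.2 − 36 = -23.8 dBu.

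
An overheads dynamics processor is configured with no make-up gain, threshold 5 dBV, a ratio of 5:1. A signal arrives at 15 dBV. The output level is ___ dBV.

Overshoot: 15 − 5 = 10 dB.
The 10 dB excess becomes 2 dB after 5:1 reduction.
So the level is 5 + 2 = 7 dBV.

7 dBV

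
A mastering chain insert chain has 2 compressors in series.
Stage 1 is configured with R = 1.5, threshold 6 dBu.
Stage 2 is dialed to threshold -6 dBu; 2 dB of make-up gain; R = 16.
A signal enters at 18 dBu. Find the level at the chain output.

-2.75 dBu

Stage 1: 12 dB above 6 dBu, reduced 1.5:1 to 8 dB above → 14 dBu.
Stage 2: overshoot 20 dB → 20/16 = 1.25 dB → -4.75 dBu; +2 dB make-up → -2.75 dBu.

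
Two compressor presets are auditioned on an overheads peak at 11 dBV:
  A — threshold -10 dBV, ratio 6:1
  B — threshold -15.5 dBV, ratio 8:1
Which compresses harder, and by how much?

A: overshoot 21 dB → output overshoot 3.5 dB → GR 17.5 dB.
B: overshoot 26.5 dB → output overshoot 3.3125 dB → GR 23.1875 dB.
B reduces 5.6875 dB more.

B, by 5.6875 dB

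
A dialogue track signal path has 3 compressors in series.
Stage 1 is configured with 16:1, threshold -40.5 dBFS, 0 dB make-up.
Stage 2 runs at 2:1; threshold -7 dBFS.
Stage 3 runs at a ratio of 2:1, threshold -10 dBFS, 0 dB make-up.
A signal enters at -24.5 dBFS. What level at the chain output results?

-39.5 dBFS

Stage 1: overshoot 16 dB → 16/16 = 1 dB → -39.5 dBFS.
Stage 2: below threshold (-39.5 ≤ -7); passes unchanged; output -39.5 dBFS.
Stage 3: -39.5 dBFS ≤ -10 dBFS, so stage 3 doesn't engage; output -39.5 dBFS.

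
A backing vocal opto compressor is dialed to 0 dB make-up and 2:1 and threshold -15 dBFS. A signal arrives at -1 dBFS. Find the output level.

-8 dBFS

-1 dBFS sits 14 dB over threshold.
2:1 compression reduces that to 14/2 = 7 dB over.
Output = -15 + 7 = -8 dBFS.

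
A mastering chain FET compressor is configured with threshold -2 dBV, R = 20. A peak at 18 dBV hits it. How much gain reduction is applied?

Overshoot = 18 − (-2) = 20 dB.
At 20:1, output sits 20/20 = 1 dB above threshold.
Gain reduction = 20 − 1 = 19 dB.

19 dB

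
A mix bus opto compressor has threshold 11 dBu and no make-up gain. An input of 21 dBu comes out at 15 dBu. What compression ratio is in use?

Input overshoot = 21 − 11 = 10 dB; output overshoot = 15 − 11 = 4 dB.
Ratio = 10 / 4 = 2.5.

2.5:1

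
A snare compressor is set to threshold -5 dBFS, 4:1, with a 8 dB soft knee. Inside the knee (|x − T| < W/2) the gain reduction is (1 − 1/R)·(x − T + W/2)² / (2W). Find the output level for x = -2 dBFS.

x − T + W/2 = -2 − (-5) + 4 = 7.
GR = (1 − 1/4) × 7² / 16 = 0.75 × 49 / 16 = 2.296875 dB.
Output = -2 − 2.296875 = -4.296875 dBFS.

-4.296875 dBFS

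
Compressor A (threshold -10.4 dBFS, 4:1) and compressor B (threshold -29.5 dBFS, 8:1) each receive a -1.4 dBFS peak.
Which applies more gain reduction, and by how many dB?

B, by 17.8375 dB

A: GR = 9 − 9/4 = 6.75 dB.
B: GR = 28.1 − 28.1/8 = 24.5875 dB.
B reduces 17.8375 dB more.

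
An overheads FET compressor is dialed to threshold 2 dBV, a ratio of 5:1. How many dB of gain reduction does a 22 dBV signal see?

16 dB

22 dBV exceeds the threshold by 20 dB.
At 5:1, output sits 20/5 = 4 dB above threshold.
Gain reduction = 20 − 4 = 16 dB.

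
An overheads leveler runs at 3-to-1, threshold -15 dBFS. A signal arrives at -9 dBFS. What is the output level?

The input is 6 dB above the -15 dBFS threshold.
At 3:1 the overshoot is divided by 3, leaving 2 dB above threshold.
So the level is -15 + 2 = -13 dBFS.

-13 dBFS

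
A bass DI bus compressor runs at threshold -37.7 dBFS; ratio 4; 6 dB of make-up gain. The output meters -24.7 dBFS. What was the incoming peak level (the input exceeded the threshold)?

-9.7 dBFS

Stripping the +6 dB make-up gives -30.7 dBFS at the gain stage.
That's 7 dB above the -37.7 dBFS threshold.
Before 4:1 compression the overshoot was 7 × 4 = 28 dB, so input = -37.7 + 28 = -9.7 dBFS.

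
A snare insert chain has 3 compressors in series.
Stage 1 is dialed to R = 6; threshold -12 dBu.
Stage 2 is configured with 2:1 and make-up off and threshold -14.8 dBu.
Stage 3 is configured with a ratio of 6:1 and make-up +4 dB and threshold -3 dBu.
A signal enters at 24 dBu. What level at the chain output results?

-6.4 dBu

Stage 1: 24 dBu is 36 dB over -12 dBu; at 6:1 that becomes 6 dB over, giving -6 dBu.
Stage 2: overshoot 8.8 dB → 8.8/2 = 4.4 dB → -10.4 dBu.
Stage 3: -10.4 dBu is at or below the -3 dBu threshold — no compression; make-up brings it to -6.4 dBu.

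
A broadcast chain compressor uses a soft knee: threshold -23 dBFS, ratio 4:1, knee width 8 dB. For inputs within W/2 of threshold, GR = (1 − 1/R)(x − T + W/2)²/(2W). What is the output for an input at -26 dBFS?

-26.046875 dBFS

x − T + W/2 = -26 − (-23) + 4 = 1.
GR = (1 − 1/4) × 1² / 16 = 0.75 × 1 / 16 = 0.046875 dB.
Output = -26 − 0.046875 = -26.046875 dBFS.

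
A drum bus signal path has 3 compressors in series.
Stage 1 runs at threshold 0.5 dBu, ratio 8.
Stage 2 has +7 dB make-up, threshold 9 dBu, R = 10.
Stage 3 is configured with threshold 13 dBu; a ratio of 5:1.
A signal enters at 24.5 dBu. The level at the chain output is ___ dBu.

Stage 1: overshoot 24 dB → 24/8 = 3 dB → 3.5 dBu.
Stage 2: 3.5 dBu is at or below the 9 dBu threshold — no compression; make-up brings it to 10.5 dBu.
Stage 3: 10.5 dBu ≤ 13 dBu, so stage 3 doesn't engage; output 10.5 dBu.

10.5 dBu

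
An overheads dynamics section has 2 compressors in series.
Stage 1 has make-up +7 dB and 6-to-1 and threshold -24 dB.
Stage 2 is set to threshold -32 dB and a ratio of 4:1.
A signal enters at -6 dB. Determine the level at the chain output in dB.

Stage 1: -6 dB is 18 dB over -24 dB; at 6:1 that becomes 3 dB over, giving -21 dB; +7 dB make-up → -14 dB.
Stage 2: -14 dB is 18 dB over -32 dB; at 4:1 that becomes 4.5 dB over, giving -27.5 dB.

-27.5 dB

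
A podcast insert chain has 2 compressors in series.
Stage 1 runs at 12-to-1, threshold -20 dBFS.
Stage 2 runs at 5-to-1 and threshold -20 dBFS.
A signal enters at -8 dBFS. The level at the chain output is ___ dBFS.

Stage 1: -8 dBFS is 12 dB over -20 dBFS; at 12:1 that becomes 1 dB over, giving -19 dBFS.
Stage 2: -19 dBFS is 1 dB over -20 dBFS; at 5:1 that becomes 0.2 dB over, giving -19.8 dBFS.

-19.8 dBFS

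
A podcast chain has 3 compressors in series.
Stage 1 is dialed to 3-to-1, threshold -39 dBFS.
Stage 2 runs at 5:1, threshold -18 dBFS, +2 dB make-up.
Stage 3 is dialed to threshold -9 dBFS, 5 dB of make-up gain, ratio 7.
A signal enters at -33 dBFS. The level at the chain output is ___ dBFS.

-30 dBFS

Stage 1: -33 dBFS is 6 dB over -39 dBFS; at 3:1 that becomes 2 dB over, giving -37 dBFS.
Stage 2: below threshold (-37 ≤ -18); passes unchanged; make-up brings it to -35 dBFS.
Stage 3: below threshold (-35 ≤ -9); passes unchanged; make-up brings it to -30 dBFS.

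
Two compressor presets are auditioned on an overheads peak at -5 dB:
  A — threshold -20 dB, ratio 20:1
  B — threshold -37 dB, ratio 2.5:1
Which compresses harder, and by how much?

B, by 4.95 dB

A: 15 dB over, compressed to 0.75 dB over, so 14.25 dB of GR.
B: 32 dB over, compressed to 12.8 dB over, so 19.2 dB of GR.
B reduces 4.95 dB more.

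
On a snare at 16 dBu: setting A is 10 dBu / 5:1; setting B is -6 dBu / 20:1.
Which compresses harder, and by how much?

A: GR = 6 − 6/5 = 4.8 dB.
B: GR = 22 − 22/20 = 20.9 dB.
Difference: 16.1 dB in favour of B.

B, by 16.1 dB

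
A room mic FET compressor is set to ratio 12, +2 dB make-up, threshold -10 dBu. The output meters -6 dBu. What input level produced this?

14 dBu

Before make-up, the level was -6 − 2 = -8 dBu.
That's 2 dB above the -10 dBu threshold.
Before 12:1 compression the overshoot was 2 × 12 = 24 dB, so input = -10 + 24 = 14 dBu.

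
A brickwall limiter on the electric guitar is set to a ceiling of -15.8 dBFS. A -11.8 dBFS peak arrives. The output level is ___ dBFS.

The limiter clamps the peak to its -15.8 dBFS ceiling.

-15.8 dBFS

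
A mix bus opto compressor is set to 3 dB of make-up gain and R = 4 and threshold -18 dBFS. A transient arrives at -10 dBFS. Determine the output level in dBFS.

-10 dBFS sits 8 dB over threshold.
At 4:1 the overshoot is divided by 4, leaving 2 dB above threshold.
That puts the output at -16 dBFS; make-up adds 3 dB, giving -13 dBFS.

-13 dBFS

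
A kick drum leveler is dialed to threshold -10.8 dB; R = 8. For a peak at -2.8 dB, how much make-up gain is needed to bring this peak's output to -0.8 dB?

The peak compresses to -10.8 + 8/8 = -9.8 dB.
To reach -0.8 dB requires -0.8 − (-9.8) = 9 dB of make-up.

9 dB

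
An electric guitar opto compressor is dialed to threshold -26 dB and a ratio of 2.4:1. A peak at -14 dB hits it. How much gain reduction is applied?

7 dB

-14 dB exceeds the threshold by 12 dB.
A 2.4:1 ratio leaves 5 dB of that excess.
GR = overshoot in − overshoot out = 12 − 5 = 7 dB.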